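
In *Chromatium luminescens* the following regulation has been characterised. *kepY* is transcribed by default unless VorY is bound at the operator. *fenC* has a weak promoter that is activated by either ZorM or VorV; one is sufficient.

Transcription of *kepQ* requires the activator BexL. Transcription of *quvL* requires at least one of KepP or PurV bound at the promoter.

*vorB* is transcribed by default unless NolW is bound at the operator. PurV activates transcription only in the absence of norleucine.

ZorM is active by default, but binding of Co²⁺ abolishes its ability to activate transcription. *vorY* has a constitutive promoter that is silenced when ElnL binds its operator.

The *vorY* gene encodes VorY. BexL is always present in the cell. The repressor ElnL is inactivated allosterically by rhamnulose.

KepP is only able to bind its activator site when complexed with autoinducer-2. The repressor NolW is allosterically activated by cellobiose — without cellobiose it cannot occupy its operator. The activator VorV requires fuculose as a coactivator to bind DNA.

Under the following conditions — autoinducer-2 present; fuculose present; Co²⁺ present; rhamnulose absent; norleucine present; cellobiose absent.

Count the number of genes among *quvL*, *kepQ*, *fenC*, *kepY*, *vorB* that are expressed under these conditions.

5

Autoinducer-2 is present, so KepP is active.
Norleucine is present, so PurV is inactive.
Activator KepP is present, so *quvL* is transcribed.
→ *quvL* is ON.
BexL is produced constitutively and is active.
No repressor is bound and BexL is active, so *kepQ* is transcribed.
→ *kepQ* is ON.
Co²⁺ is present, so ZorM is inactive.
Fuculose is present, so VorV is active.
Activator VorV is present, so *fenC* is transcribed.
→ *fenC* is ON.
Rhamnulose is absent, so ElnL is active.
With repressor ElnL bound, *vorY* is not transcribed.
So VorY is not produced.
With no repressor bound, *kepY* is transcribed.
→ *kepY* is ON.
Cellobiose is absent, so NolW is inactive.
With no repressor bound, *vorB* is transcribed.
→ *vorB* is ON.
5 of the 5 genes are transcribed.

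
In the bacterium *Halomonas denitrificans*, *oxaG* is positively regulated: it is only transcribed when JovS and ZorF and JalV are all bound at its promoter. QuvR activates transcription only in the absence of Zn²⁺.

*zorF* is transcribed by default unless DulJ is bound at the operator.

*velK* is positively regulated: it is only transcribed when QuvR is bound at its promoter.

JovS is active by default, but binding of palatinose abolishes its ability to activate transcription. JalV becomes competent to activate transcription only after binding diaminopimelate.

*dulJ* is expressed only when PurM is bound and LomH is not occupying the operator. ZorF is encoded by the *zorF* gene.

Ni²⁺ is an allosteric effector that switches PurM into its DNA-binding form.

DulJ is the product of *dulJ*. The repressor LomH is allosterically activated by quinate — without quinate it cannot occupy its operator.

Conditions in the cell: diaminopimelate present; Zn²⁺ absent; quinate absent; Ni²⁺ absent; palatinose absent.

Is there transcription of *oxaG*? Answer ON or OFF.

ON

Palatinose is absent, so JovS is active.
Quinate is absent, so LomH is inactive.
Ni²⁺ is absent, so PurM is inactive.
Required activator PurM is absent, so *dulJ* is not transcribed.
So DulJ is not produced.
With no repressor bound, *zorF* is transcribed.
So ZorF is produced and active.
Diaminopimelate is present, so JalV is active.
No repressor is bound and JovS and ZorF and JalV are active, so *oxaG* is transcribed.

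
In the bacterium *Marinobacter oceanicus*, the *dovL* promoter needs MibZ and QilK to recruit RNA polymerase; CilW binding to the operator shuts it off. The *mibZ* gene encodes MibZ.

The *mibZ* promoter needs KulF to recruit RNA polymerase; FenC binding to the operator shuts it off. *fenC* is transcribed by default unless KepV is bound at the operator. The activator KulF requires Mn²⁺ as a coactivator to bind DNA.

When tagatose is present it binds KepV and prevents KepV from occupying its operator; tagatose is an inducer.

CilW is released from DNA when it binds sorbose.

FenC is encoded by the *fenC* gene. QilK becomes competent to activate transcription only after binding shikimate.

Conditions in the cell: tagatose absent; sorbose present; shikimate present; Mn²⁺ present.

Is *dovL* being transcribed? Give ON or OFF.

Sorbose is present, so CilW is inactive.
Mn²⁺ is present, so KulF is active.
Tagatose is absent, so KepV is active.
With repressor KepV bound, *fenC* is not transcribed.
So FenC is not produced.
No repressor is bound and KulF is active, so *mibZ* is transcribed.
So MibZ is produced and active.
Shikimate is present, so QilK is active.
No repressor is bound and MibZ and QilK are active, so *dovL* is transcribed.

ON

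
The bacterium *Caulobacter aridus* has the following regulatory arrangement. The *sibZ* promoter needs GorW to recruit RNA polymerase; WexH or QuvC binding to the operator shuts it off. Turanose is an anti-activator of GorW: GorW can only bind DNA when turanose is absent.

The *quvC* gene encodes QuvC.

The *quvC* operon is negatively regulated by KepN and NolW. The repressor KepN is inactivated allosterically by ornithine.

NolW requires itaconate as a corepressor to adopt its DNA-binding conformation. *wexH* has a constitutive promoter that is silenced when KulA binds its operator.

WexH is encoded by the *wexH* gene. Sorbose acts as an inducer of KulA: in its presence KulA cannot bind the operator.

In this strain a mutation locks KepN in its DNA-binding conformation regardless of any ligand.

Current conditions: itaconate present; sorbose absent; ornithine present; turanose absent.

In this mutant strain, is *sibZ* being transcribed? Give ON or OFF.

Sorbose is absent, so KulA is active.
With repressor KulA bound, *wexH* is not transcribed.
So WexH is not produced.
KepN is constitutively active in this strain.
Itaconate is present, so NolW is active.
With repressor KepN bound, *quvC* is not transcribed.
So QuvC is not produced.
Turanose is absent, so GorW is active.
No repressor is bound and GorW is active, so *sibZ* is transcribed.

ON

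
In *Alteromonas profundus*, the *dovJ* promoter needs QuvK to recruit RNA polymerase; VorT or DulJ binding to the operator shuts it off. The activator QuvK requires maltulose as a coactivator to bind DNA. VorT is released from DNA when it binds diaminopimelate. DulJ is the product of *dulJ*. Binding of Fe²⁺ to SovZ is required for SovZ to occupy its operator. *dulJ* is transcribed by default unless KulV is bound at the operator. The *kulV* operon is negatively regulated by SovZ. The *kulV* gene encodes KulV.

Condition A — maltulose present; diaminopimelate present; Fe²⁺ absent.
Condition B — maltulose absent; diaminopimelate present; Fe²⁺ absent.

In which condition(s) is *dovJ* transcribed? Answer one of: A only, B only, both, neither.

A only

Condition A:
Maltulose is present, so QuvK is active.
Diaminopimelate is present, so VorT is inactive.
Fe²⁺ is absent, so SovZ is inactive.
With no repressor bound, *kulV* is transcribed.
So KulV is produced and active.
With repressor KulV bound, *dulJ* is not transcribed.
So DulJ is not produced.
No repressor is bound and QuvK is active, so *dovJ* is transcribed.
→ *dovJ* is ON in A.
Condition B:
Maltulose is absent, so QuvK is inactive.
Diaminopimelate is present, so VorT is inactive.
Fe²⁺ is absent, so SovZ is inactive.
With no repressor bound, *kulV* is transcribed.
So KulV is produced and active.
With repressor KulV bound, *dulJ* is not transcribed.
So DulJ is not produced.
Required activator QuvK is absent, so *dovJ* is not transcribed.
→ *dovJ* is OFF in B.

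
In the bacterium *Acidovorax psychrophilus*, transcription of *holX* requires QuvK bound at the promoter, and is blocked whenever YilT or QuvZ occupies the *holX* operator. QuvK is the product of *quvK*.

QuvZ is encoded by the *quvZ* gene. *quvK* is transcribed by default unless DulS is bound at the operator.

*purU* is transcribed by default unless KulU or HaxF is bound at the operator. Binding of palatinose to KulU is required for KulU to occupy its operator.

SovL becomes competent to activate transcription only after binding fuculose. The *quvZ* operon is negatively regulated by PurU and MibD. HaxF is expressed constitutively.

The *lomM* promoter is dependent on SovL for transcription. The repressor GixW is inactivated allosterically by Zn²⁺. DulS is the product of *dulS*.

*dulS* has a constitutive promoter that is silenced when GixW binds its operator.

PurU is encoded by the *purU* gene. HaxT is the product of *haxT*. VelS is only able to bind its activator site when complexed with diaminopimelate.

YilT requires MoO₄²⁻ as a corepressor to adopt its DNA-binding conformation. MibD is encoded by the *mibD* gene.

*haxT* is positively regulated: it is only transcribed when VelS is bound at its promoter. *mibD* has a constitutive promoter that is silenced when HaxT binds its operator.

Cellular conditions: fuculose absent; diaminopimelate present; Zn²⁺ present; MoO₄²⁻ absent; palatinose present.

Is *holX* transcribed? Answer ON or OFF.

OFF

MoO₄²⁻ is absent, so YilT is inactive.
Zn²⁺ is present, so GixW is inactive.
With no repressor bound, *dulS* is transcribed.
So DulS is produced and active.
With repressor DulS bound, *quvK* is not transcribed.
So QuvK is not produced.
Palatinose is present, so KulU is active.
HaxF is produced constitutively and is active.
With repressor KulU bound, *purU* is not transcribed.
So PurU is not produced.
Diaminopimelate is present, so VelS is active.
No repressor is bound and VelS is active, so *haxT* is transcribed.
So HaxT is produced and active.
With repressor HaxT bound, *mibD* is not transcribed.
So MibD is not produced.
With no repressor bound, *quvZ* is transcribed.
So QuvZ is produced and active.
With repressor QuvZ bound, *holX* is not transcribed.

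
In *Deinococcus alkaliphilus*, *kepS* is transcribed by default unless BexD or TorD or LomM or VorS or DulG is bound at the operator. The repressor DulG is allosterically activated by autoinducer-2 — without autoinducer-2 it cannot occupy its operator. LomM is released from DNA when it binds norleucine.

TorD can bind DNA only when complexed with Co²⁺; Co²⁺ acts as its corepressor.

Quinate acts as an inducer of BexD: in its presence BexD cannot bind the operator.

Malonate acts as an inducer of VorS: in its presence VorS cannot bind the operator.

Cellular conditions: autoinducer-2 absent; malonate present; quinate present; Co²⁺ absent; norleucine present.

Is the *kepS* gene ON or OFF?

ON

Quinate is present, so BexD is inactive.
Co²⁺ is absent, so TorD is inactive.
Norleucine is present, so LomM is inactive.
Malonate is present, so VorS is inactive.
Autoinducer-2 is absent, so DulG is inactive.
With no repressor bound, *kepS* is transcribed.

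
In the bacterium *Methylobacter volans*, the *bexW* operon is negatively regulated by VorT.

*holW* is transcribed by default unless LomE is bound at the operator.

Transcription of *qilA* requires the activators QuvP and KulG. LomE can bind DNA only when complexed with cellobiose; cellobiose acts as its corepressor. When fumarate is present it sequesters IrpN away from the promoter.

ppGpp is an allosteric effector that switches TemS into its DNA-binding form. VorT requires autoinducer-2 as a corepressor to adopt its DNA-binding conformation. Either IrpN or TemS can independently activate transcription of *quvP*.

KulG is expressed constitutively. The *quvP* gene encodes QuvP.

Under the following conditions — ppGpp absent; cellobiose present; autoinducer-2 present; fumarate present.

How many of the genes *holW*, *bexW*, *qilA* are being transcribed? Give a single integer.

Cellobiose is present, so LomE is active.
With repressor LomE bound, *holW* is not transcribed.
→ *holW* is OFF.
Autoinducer-2 is present, so VorT is active.
With repressor VorT bound, *bexW* is not transcribed.
→ *bexW* is OFF.
Fumarate is present, so IrpN is inactive.
ppGpp is absent, so TemS is inactive.
No activator is available at the *quvP* promoter, so *quvP* is not transcribed.
So QuvP is not produced.
KulG is produced constitutively and is active.
Required activator QuvP is absent, so *qilA* is not transcribed.
→ *qilA* is OFF.
0 of the 3 genes are transcribed.

0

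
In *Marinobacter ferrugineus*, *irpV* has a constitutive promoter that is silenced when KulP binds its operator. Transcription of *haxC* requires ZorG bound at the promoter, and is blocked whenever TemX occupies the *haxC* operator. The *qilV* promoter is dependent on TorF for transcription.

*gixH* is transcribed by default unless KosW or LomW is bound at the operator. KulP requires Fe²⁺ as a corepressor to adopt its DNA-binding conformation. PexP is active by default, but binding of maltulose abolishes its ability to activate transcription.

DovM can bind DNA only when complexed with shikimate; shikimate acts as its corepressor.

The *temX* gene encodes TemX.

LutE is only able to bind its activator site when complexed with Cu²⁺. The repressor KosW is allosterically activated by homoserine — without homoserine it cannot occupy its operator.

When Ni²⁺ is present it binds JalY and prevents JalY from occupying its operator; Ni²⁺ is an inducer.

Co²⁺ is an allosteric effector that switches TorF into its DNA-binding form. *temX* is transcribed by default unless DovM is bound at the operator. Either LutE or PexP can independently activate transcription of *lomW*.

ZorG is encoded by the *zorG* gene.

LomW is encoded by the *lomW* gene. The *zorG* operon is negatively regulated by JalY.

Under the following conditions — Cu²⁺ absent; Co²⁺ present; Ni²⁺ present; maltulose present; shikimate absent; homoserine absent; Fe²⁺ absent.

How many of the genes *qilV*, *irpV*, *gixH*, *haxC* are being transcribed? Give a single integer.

Co²⁺ is present, so TorF is active.
No repressor is bound and TorF is active, so *qilV* is transcribed.
→ *qilV* is ON.
Fe²⁺ is absent, so KulP is inactive.
With no repressor bound, *irpV* is transcribed.
→ *irpV* is ON.
Homoserine is absent, so KosW is inactive.
Cu²⁺ is absent, so LutE is inactive.
Maltulose is present, so PexP is inactive.
No activator is available at the *lomW* promoter, so *lomW* is not transcribed.
So LomW is not produced.
With no repressor bound, *gixH* is transcribed.
→ *gixH* is ON.
Shikimate is absent, so DovM is inactive.
With no repressor bound, *temX* is transcribed.
So TemX is produced and active.
Ni²⁺ is present, so JalY is inactive.
With no repressor bound, *zorG* is transcribed.
So ZorG is produced and active.
With repressor TemX bound, *haxC* is not transcribed.
→ *haxC* is OFF.
3 of the 4 genes are transcribed.

3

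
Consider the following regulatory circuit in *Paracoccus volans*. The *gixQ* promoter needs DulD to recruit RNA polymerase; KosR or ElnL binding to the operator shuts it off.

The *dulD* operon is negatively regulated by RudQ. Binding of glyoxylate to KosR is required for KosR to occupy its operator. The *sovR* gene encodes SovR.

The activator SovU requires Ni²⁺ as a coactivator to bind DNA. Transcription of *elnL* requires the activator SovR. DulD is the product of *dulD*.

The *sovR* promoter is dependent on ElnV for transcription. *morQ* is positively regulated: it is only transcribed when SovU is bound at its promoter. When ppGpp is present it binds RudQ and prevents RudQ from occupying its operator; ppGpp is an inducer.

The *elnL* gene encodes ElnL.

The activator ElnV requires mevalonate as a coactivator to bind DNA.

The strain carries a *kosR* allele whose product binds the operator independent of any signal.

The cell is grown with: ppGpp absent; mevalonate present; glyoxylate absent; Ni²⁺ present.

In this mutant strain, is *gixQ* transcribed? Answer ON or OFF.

OFF

ppGpp is absent, so RudQ is active.
With repressor RudQ bound, *dulD* is not transcribed.
So DulD is not produced.
KosR is constitutively active in this strain.
Mevalonate is present, so ElnV is active.
No repressor is bound and ElnV is active, so *sovR* is transcribed.
So SovR is produced and active.
No repressor is bound and SovR is active, so *elnL* is transcribed.
So ElnL is produced and active.
With repressor KosR bound, *gixQ* is not transcribed.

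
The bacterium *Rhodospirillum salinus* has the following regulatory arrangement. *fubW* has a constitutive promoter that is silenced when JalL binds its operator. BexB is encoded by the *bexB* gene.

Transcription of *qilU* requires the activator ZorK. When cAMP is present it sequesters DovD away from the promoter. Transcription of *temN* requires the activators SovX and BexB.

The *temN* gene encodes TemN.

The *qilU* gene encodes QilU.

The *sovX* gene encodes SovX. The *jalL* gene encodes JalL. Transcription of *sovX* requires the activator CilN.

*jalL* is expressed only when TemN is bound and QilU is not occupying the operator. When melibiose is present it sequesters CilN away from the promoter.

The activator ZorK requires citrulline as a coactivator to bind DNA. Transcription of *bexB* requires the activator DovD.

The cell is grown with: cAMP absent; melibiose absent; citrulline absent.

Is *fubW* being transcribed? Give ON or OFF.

OFF

Melibiose is absent, so CilN is active.
No repressor is bound and CilN is active, so *sovX* is transcribed.
So SovX is produced and active.
cAMP is absent, so DovD is active.
No repressor is bound and DovD is active, so *bexB* is transcribed.
So BexB is produced and active.
No repressor is bound and SovX and BexB are active, so *temN* is transcribed.
So TemN is produced and active.
Citrulline is absent, so ZorK is inactive.
Required activator ZorK is absent, so *qilU* is not transcribed.
So QilU is not produced.
No repressor is bound and TemN is active, so *jalL* is transcribed.
So JalL is produced and active.
With repressor JalL bound, *fubW* is not transcribed.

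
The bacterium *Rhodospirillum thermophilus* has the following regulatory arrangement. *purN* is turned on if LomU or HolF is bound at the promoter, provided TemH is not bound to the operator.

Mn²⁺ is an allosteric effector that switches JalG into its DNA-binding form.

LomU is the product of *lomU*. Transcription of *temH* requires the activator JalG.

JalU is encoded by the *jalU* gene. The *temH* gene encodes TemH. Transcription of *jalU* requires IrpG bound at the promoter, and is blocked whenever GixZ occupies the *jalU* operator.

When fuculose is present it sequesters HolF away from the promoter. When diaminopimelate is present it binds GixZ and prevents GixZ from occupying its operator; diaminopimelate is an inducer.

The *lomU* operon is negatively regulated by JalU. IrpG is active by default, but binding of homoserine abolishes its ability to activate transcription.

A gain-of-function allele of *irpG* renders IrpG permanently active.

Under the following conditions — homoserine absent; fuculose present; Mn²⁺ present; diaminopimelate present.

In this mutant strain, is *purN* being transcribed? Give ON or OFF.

Diaminopimelate is present, so GixZ is inactive.
IrpG is constitutively active in this strain.
No repressor is bound and IrpG is active, so *jalU* is transcribed.
So JalU is produced and active.
With repressor JalU bound, *lomU* is not transcribed.
So LomU is not produced.
Mn²⁺ is present, so JalG is active.
No repressor is bound and JalG is active, so *temH* is transcribed.
So TemH is produced and active.
Fuculose is present, so HolF is inactive.
With repressor TemH bound, *purN* is not transcribed.

OFF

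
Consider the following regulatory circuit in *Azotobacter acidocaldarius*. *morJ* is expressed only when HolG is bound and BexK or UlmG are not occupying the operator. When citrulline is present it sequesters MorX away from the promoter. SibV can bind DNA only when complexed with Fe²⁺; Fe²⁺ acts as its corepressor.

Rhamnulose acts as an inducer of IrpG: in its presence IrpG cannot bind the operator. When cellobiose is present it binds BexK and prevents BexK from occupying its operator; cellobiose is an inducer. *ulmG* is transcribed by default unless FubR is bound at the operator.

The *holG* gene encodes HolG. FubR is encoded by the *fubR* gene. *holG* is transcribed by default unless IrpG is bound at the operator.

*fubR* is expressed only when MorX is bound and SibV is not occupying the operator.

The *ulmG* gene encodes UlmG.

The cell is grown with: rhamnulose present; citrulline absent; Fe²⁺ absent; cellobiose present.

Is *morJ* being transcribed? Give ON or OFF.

ON

Cellobiose is present, so BexK is inactive.
Rhamnulose is present, so IrpG is inactive.
With no repressor bound, *holG* is transcribed.
So HolG is produced and active.
Citrulline is absent, so MorX is active.
Fe²⁺ is absent, so SibV is inactive.
No repressor is bound and MorX is active, so *fubR* is transcribed.
So FubR is produced and active.
With repressor FubR bound, *ulmG* is not transcribed.
So UlmG is not produced.
No repressor is bound and HolG is active, so *morJ* is transcribed.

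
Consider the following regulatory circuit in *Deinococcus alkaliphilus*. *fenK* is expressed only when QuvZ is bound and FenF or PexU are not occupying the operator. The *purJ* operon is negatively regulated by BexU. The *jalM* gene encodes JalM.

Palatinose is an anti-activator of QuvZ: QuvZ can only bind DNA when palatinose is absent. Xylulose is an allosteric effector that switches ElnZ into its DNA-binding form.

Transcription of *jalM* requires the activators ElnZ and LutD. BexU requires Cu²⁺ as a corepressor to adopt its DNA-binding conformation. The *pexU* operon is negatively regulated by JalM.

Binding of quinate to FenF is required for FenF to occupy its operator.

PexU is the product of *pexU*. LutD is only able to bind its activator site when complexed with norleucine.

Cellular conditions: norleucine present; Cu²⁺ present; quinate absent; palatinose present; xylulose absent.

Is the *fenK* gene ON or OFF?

OFF

Quinate is absent, so FenF is inactive.
Palatinose is present, so QuvZ is inactive.
Xylulose is absent, so ElnZ is inactive.
Norleucine is present, so LutD is active.
Required activator ElnZ is absent, so *jalM* is not transcribed.
So JalM is not produced.
With no repressor bound, *pexU* is transcribed.
So PexU is produced and active.
With repressor PexU bound, *fenK* is not transcribed.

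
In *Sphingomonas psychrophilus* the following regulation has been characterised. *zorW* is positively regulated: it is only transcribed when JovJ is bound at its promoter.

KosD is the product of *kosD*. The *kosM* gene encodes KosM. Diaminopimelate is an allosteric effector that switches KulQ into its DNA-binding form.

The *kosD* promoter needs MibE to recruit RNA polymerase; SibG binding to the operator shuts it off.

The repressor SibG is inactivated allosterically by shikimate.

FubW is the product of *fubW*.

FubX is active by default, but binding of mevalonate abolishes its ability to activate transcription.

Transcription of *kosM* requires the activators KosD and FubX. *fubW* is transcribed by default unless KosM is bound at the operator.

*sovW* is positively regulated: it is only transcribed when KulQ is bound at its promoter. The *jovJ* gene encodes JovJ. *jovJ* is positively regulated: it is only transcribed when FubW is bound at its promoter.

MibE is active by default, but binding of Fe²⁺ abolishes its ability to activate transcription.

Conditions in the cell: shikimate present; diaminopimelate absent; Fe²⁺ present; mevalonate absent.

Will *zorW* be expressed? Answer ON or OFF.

ON

Fe²⁺ is present, so MibE is inactive.
Shikimate is present, so SibG is inactive.
Required activator MibE is absent, so *kosD* is not transcribed.
So KosD is not produced.
Mevalonate is absent, so FubX is active.
Required activator KosD is absent, so *kosM* is not transcribed.
So KosM is not produced.
With no repressor bound, *fubW* is transcribed.
So FubW is produced and active.
No repressor is bound and FubW is active, so *jovJ* is transcribed.
So JovJ is produced and active.
No repressor is bound and JovJ is active, so *zorW* is transcribed.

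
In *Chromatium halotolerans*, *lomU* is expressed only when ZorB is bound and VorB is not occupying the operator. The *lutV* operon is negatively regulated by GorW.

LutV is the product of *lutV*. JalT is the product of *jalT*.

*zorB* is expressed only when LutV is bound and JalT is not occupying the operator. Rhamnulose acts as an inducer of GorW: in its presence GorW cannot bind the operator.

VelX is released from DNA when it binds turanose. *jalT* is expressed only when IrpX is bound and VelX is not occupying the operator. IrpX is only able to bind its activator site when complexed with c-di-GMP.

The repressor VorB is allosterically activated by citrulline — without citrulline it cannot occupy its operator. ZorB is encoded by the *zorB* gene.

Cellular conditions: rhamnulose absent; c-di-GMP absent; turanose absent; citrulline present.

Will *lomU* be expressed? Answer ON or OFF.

OFF

Citrulline is present, so VorB is active.
Rhamnulose is absent, so GorW is active.
With repressor GorW bound, *lutV* is not transcribed.
So LutV is not produced.
Turanose is absent, so VelX is active.
c-di-GMP is absent, so IrpX is inactive.
With repressor VelX bound, *jalT* is not transcribed.
So JalT is not produced.
Required activator LutV is absent, so *zorB* is not transcribed.
So ZorB is not produced.
With repressor VorB bound, *lomU* is not transcribed.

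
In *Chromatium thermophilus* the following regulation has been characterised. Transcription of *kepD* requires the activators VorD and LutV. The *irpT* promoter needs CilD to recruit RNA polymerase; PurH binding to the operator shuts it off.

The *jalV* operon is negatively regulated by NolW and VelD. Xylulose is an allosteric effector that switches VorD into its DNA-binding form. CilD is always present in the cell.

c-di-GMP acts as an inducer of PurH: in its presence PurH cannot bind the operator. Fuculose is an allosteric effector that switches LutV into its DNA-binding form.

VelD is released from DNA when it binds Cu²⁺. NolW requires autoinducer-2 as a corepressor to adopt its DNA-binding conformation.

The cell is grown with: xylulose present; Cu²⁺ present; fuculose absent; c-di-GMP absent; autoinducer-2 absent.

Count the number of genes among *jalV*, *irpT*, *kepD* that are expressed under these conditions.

Autoinducer-2 is absent, so NolW is inactive.
Cu²⁺ is present, so VelD is inactive.
With no repressor bound, *jalV* is transcribed.
→ *jalV* is ON.
CilD is produced constitutively and is active.
c-di-GMP is absent, so PurH is active.
With repressor PurH bound, *irpT* is not transcribed.
→ *irpT* is OFF.
Xylulose is present, so VorD is active.
Fuculose is absent, so LutV is inactive.
Required activator LutV is absent, so *kepD* is not transcribed.
→ *kepD* is OFF.
1 of the 3 genes is transcribed.

1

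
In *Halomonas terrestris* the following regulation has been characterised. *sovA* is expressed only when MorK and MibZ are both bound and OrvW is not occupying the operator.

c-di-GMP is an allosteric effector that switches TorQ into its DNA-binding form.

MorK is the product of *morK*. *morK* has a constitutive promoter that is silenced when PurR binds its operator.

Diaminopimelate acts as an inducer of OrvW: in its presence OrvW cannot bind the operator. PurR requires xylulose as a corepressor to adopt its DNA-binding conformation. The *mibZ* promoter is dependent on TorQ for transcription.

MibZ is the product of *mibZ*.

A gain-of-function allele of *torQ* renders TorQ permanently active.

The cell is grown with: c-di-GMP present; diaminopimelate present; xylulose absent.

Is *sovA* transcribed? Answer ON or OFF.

ON

Diaminopimelate is present, so OrvW is inactive.
Xylulose is absent, so PurR is inactive.
With no repressor bound, *morK* is transcribed.
So MorK is produced and active.
TorQ is constitutively active in this strain.
No repressor is bound and TorQ is active, so *mibZ* is transcribed.
So MibZ is produced and active.
No repressor is bound and MorK and MibZ are active, so *sovA* is transcribed.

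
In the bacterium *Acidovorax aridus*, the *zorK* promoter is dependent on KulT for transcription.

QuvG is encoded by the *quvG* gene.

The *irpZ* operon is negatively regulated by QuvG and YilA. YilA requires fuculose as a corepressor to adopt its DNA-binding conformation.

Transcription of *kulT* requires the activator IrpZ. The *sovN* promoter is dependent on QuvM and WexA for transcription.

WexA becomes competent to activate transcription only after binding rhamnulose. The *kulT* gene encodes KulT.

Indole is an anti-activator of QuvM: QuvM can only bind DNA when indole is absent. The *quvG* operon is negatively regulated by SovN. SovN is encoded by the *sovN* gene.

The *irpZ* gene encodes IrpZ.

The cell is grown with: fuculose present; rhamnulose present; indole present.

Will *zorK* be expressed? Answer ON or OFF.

OFF

Indole is present, so QuvM is inactive.
Rhamnulose is present, so WexA is active.
Required activator QuvM is absent, so *sovN* is not transcribed.
So SovN is not produced.
With no repressor bound, *quvG* is transcribed.
So QuvG is produced and active.
Fuculose is present, so YilA is active.
With repressor QuvG bound, *irpZ* is not transcribed.
So IrpZ is not produced.
Required activator IrpZ is absent, so *kulT* is not transcribed.
So KulT is not produced.
Required activator KulT is absent, so *zorK* is not transcribed.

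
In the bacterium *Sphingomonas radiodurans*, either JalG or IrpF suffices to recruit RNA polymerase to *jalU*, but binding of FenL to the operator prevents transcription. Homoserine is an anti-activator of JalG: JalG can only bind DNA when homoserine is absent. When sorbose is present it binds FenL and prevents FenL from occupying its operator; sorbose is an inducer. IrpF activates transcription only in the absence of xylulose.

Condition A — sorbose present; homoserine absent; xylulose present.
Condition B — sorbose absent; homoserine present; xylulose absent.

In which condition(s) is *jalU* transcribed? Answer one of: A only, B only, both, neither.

Condition A:
Sorbose is present, so FenL is inactive.
Homoserine is absent, so JalG is active.
Xylulose is present, so IrpF is inactive.
Activator JalG is present, so *jalU* is transcribed.
→ *jalU* is ON in A.
Condition B:
Sorbose is absent, so FenL is active.
Homoserine is present, so JalG is inactive.
Xylulose is absent, so IrpF is active.
With repressor FenL bound, *jalU* is not transcribed.
→ *jalU* is OFF in B.

A only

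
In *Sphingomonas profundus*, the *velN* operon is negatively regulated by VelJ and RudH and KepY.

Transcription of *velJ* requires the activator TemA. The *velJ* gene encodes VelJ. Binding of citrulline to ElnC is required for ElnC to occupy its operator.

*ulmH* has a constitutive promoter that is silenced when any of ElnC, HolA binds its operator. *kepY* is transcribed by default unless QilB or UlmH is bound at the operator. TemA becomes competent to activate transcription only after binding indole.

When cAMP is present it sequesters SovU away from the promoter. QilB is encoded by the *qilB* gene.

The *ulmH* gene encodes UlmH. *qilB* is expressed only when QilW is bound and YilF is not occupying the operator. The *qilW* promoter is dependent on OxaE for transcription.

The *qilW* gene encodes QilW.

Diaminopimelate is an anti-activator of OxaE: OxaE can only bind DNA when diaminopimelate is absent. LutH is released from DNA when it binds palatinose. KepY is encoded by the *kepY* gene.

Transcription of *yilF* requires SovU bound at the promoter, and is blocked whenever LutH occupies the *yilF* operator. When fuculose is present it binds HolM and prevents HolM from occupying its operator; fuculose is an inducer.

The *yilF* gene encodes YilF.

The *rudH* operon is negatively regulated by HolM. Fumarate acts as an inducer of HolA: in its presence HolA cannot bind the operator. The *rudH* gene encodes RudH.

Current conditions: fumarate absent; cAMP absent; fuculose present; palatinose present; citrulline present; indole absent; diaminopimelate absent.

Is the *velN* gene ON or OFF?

Indole is absent, so TemA is inactive.
Required activator TemA is absent, so *velJ* is not transcribed.
So VelJ is not produced.
Fuculose is present, so HolM is inactive.
With no repressor bound, *rudH* is transcribed.
So RudH is produced and active.
Diaminopimelate is absent, so OxaE is active.
No repressor is bound and OxaE is active, so *qilW* is transcribed.
So QilW is produced and active.
Palatinose is present, so LutH is inactive.
cAMP is absent, so SovU is active.
No repressor is bound and SovU is active, so *yilF* is transcribed.
So YilF is produced and active.
With repressor YilF bound, *qilB* is not transcribed.
So QilB is not produced.
Citrulline is present, so ElnC is active.
Fumarate is absent, so HolA is active.
With repressor ElnC bound, *ulmH* is not transcribed.
So UlmH is not produced.
With no repressor bound, *kepY* is transcribed.
So KepY is produced and active.
With repressor RudH bound, *velN* is not transcribed.

OFF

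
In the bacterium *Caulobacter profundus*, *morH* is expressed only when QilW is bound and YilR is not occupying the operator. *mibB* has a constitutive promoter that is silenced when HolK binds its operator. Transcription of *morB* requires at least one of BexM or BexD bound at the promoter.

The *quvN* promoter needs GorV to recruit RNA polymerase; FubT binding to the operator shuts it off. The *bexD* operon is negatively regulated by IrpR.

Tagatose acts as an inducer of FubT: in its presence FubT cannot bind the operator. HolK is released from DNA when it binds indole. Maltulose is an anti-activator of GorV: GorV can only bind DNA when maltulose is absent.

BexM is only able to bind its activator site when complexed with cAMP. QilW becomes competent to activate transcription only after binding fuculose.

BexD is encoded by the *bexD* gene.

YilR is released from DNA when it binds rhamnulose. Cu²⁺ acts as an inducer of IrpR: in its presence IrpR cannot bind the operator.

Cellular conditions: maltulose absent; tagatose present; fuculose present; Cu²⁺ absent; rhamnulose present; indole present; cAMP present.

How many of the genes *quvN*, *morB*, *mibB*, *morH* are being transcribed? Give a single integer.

Tagatose is present, so FubT is inactive.
Maltulose is absent, so GorV is active.
No repressor is bound and GorV is active, so *quvN* is transcribed.
→ *quvN* is ON.
cAMP is present, so BexM is active.
Cu²⁺ is absent, so IrpR is active.
With repressor IrpR bound, *bexD* is not transcribed.
So BexD is not produced.
Activator BexM is present, so *morB* is transcribed.
→ *morB* is ON.
Indole is present, so HolK is inactive.
With no repressor bound, *mibB* is transcribed.
→ *mibB* is ON.
Rhamnulose is present, so YilR is inactive.
Fuculose is present, so QilW is active.
No repressor is bound and QilW is active, so *morH* is transcribed.
→ *morH* is ON.
4 of the 4 genes are transcribed.

4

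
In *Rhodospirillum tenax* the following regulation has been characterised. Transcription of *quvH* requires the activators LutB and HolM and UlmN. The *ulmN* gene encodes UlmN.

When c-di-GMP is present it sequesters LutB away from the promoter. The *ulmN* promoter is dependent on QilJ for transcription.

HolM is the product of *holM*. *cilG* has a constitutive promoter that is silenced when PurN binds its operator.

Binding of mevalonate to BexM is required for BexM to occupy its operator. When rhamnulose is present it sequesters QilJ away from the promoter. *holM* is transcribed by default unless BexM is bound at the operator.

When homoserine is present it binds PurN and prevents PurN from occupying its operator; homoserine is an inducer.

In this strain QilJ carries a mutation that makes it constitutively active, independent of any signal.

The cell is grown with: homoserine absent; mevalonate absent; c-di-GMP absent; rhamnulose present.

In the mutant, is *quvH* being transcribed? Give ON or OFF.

c-di-GMP is absent, so LutB is active.
Mevalonate is absent, so BexM is inactive.
With no repressor bound, *holM* is transcribed.
So HolM is produced and active.
QilJ is constitutively active in this strain.
No repressor is bound and QilJ is active, so *ulmN* is transcribed.
So UlmN is produced and active.
No repressor is bound and LutB and HolM and UlmN are active, so *quvH* is transcribed.

ON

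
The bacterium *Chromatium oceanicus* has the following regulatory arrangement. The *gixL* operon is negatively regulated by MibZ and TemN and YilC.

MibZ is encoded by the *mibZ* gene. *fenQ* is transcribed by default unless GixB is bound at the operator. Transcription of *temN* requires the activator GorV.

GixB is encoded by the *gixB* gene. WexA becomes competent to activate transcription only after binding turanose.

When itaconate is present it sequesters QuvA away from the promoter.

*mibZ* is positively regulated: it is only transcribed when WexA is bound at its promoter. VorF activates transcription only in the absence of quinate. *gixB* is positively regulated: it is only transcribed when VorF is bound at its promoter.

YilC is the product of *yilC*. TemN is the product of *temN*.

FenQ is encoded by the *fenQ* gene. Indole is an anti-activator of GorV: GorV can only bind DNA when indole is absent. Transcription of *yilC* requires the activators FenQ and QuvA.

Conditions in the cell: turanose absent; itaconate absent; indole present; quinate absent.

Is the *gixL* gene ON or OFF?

Turanose is absent, so WexA is inactive.
Required activator WexA is absent, so *mibZ* is not transcribed.
So MibZ is not produced.
Indole is present, so GorV is inactive.
Required activator GorV is absent, so *temN* is not transcribed.
So TemN is not produced.
Quinate is absent, so VorF is active.
No repressor is bound and VorF is active, so *gixB* is transcribed.
So GixB is produced and active.
With repressor GixB bound, *fenQ* is not transcribed.
So FenQ is not produced.
Itaconate is absent, so QuvA is active.
Required activator FenQ is absent, so *yilC* is not transcribed.
So YilC is not produced.
With no repressor bound, *gixL* is transcribed.

ON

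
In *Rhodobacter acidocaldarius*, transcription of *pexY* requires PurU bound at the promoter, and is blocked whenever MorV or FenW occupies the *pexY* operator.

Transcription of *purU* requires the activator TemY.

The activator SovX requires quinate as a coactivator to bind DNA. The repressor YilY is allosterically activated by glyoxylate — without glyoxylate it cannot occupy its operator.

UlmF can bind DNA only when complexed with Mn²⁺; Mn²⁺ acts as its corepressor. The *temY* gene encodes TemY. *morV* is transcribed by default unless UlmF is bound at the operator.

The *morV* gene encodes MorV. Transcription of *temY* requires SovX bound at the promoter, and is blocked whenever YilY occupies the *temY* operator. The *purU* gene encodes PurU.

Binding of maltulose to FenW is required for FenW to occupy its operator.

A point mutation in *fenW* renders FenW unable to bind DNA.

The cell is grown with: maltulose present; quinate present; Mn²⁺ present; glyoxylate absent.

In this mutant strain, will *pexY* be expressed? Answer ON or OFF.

ON

Mn²⁺ is present, so UlmF is active.
With repressor UlmF bound, *morV* is not transcribed.
So MorV is not produced.
Glyoxylate is absent, so YilY is inactive.
Quinate is present, so SovX is active.
No repressor is bound and SovX is active, so *temY* is transcribed.
So TemY is produced and active.
No repressor is bound and TemY is active, so *purU* is transcribed.
So PurU is produced and active.
FenW is non-functional in this strain, so it has no effect.
No repressor is bound and PurU is active, so *pexY* is transcribed.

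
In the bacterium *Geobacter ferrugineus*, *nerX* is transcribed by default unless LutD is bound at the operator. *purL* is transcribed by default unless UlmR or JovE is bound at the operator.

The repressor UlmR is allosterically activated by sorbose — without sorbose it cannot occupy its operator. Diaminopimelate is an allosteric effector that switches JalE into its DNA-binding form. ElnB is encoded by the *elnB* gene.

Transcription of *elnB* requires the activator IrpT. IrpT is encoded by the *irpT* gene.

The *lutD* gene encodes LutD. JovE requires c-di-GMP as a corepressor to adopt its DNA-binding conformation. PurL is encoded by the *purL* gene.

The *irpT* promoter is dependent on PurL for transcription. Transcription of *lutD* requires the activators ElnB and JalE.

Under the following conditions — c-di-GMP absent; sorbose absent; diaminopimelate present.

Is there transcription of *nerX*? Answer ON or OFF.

Sorbose is absent, so UlmR is inactive.
c-di-GMP is absent, so JovE is inactive.
With no repressor bound, *purL* is transcribed.
So PurL is produced and active.
No repressor is bound and PurL is active, so *irpT* is transcribed.
So IrpT is produced and active.
No repressor is bound and IrpT is active, so *elnB* is transcribed.
So ElnB is produced and active.
Diaminopimelate is present, so JalE is active.
No repressor is bound and ElnB and JalE are active, so *lutD* is transcribed.
So LutD is produced and active.
With repressor LutD bound, *nerX* is not transcribed.

OFF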